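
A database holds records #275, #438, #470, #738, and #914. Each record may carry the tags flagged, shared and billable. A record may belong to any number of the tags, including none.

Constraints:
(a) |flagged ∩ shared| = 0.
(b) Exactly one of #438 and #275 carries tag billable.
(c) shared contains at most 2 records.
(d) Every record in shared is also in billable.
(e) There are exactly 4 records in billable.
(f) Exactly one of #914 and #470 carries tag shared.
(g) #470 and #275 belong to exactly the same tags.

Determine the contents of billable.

billable = {#275, #470, #738, #914}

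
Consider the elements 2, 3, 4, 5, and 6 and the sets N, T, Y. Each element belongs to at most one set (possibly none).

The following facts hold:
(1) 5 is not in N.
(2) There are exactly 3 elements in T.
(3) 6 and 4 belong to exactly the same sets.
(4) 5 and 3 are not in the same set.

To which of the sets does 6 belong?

6: T

From (1): 5 ∉ N.
Suppose 6 ∈ N: no assignment then satisfies all the clues, so 6 ∉ N.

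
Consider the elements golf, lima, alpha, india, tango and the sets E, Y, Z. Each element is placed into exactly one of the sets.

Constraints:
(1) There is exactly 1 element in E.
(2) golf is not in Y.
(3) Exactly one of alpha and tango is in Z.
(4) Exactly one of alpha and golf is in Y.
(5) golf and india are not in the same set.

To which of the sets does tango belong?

tango: Z

From (2): golf ∉ Y.
(4) (exactly one): alpha ∈ Y.
(3) (exactly one): tango ∈ Z.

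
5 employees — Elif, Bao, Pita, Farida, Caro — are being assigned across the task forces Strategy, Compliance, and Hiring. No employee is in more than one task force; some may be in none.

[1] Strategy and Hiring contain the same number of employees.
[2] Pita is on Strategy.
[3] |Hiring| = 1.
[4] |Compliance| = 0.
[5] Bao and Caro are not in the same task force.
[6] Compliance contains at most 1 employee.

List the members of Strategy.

Strategy = {Pita}

From (2): Pita ∈ Strategy.
(4): Compliance already has 0, so the rest are out.
Suppose Elif ∈ Strategy: no assignment then satisfies all the clues, so Elif ∉ Strategy.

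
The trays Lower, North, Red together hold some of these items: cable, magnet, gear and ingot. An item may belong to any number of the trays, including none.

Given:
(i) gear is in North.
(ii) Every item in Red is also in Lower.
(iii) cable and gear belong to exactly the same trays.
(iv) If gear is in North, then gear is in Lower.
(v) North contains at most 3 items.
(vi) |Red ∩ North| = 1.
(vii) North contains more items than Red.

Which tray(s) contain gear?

gear: Lower, North

From (i): gear ∈ North.
(iii): cable matches gear: cable ∈ North.
(iv): gear ∈ Lower.
(iii): cable matches gear: cable ∈ Lower.
Suppose gear ∈ Red: no assignment then satisfies all the clues, so gear ∉ Red.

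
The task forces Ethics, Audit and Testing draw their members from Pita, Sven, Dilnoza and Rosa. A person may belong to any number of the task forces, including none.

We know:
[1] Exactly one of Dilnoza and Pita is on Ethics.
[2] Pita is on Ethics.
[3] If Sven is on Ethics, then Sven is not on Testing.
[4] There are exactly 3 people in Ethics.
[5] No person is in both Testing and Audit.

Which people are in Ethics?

Ethics = {Pita, Rosa, Sven}

From (2): Pita ∈ Ethics.
(1) (exactly one): Dilnoza ∉ Ethics.
(4): only 3 candidates remain for Ethics, so all are in.
(3): Sven ∉ Testing.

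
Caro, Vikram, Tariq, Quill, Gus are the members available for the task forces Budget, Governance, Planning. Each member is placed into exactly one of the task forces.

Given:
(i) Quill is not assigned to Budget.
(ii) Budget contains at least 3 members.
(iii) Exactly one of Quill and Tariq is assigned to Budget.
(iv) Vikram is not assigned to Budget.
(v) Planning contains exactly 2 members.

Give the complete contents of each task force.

From (i): Quill ∉ Budget.
From (iv): Vikram ∉ Budget.
(ii): only 3 candidates remain for Budget, so all are in.
(v): only 2 candidates remain for Planning, so all are in.

Budget = {Caro, Gus, Tariq}; Governance = {}; Planning = {Quill, Vikram}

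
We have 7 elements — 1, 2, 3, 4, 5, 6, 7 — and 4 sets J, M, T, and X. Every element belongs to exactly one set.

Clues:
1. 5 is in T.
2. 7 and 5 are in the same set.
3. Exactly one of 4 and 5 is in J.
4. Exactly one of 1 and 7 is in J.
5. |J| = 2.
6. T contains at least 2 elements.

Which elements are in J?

J = {1, 4}

From (1): 5 ∈ T.
(2): 7 matches 5: 7 ∉ J.
(2): 7 matches 5: 7 ∉ M.
(2): 7 matches 5: 7 ∈ T.
(3) (exactly one): 4 ∈ J.
(4) (exactly one): 1 ∈ J.
(5): J already has 2, so the rest are out.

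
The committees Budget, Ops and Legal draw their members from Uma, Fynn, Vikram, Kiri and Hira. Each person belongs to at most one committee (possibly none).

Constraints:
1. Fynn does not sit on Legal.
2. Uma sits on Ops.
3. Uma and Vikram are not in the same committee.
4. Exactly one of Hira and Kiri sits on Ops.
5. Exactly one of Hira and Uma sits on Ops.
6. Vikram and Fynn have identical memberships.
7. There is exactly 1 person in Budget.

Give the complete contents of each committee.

From (1): Fynn ∉ Legal.
From (2): Uma ∈ Ops.
(3): Vikram ∉ Ops.
(5) (exactly one): Hira ∉ Ops.
(6): Fynn matches Vikram: Fynn ∉ Ops.
(6): Vikram matches Fynn: Vikram ∉ Legal.
(4) (exactly one): Kiri ∈ Ops.
Suppose Fynn ∈ Budget: no assignment then satisfies all the clues, so Fynn ∉ Budget.

Budget = {Hira}; Ops = {Kiri, Uma}; Legal = {}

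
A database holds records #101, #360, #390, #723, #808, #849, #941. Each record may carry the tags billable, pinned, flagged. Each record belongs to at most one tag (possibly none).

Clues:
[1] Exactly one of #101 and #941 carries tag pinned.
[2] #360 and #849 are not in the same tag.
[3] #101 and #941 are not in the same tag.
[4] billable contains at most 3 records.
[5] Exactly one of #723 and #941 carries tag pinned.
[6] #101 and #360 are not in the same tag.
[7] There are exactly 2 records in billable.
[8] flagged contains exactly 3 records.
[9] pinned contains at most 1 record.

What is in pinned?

pinned = {#941}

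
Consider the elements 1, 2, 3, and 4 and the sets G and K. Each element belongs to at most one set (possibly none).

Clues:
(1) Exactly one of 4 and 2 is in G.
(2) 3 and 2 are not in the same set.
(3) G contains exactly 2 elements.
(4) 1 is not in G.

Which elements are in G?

G = {3, 4}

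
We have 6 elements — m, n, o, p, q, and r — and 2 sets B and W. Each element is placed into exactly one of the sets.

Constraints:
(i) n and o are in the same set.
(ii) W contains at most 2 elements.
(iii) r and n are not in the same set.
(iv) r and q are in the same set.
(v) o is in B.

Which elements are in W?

From (v): o ∈ B.
(i): n matches o: n ∈ B.
(iii): r ∉ B.
(iv): q matches r: q ∉ B.
Only one set left: q ∈ W.
Only one set left: r ∈ W.
(ii): W already has 2, so the rest are out.
Only one set left: m ∈ B.
Only one set left: p ∈ B.

W = {q, r}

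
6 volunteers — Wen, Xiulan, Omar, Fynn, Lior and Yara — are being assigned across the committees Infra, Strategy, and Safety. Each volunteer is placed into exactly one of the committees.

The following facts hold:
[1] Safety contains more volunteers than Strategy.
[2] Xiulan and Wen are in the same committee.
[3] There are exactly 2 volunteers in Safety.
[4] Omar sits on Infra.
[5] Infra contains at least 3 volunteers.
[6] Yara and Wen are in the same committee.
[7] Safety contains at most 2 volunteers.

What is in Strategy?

Strategy = {}

From (4): Omar ∈ Infra.
Suppose Wen ∈ Strategy: no assignment then satisfies all the clues, so Wen ∉ Strategy.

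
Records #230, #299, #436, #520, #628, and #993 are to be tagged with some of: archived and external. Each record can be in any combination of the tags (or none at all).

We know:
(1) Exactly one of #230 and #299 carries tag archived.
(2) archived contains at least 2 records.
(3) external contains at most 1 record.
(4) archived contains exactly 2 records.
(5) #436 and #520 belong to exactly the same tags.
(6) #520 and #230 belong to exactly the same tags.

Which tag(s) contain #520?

#520: none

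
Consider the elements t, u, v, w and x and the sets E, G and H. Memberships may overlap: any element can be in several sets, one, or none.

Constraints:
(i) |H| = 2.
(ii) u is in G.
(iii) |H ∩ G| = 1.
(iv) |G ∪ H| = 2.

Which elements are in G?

G = {u}

From (ii): u ∈ G.
Suppose t ∈ G: no assignment then satisfies all the clues, so t ∉ G.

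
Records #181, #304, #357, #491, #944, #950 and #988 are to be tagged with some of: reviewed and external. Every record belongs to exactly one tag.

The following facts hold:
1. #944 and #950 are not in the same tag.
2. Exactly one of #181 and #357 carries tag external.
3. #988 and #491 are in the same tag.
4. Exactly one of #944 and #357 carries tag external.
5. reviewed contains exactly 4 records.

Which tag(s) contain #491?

#491: reviewed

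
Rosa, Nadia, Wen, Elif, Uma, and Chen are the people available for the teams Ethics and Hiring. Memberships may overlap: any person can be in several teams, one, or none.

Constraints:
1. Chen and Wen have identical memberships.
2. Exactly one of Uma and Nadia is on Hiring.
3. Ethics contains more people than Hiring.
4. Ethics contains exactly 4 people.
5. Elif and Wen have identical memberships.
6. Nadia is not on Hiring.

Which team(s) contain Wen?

Wen: Ethics

From (6): Nadia ∉ Hiring.
(2) (exactly one): Uma ∈ Hiring.
Suppose Wen ∉ Ethics: no assignment then satisfies all the clues, so Wen ∈ Ethics.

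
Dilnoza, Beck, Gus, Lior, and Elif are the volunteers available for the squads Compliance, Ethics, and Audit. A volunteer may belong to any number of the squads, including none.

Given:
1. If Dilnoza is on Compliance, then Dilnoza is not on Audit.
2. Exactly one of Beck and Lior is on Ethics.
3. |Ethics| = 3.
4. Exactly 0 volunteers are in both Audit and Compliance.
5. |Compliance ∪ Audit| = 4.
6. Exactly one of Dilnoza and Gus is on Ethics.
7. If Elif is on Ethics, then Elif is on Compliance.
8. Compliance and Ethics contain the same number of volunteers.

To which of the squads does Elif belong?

Elif: Compliance, Ethics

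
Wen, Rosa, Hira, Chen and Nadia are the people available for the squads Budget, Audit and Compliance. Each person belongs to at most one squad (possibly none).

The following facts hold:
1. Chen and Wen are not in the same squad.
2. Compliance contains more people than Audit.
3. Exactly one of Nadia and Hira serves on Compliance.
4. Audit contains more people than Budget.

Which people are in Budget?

Budget = {}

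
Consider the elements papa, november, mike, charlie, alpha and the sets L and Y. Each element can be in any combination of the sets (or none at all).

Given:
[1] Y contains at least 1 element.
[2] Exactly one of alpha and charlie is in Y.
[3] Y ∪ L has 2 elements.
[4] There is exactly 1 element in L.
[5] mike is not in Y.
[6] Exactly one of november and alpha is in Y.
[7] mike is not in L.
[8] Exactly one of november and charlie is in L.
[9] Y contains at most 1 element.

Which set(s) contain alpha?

From (5): mike ∉ Y.
From (7): mike ∉ L.
Suppose alpha ∈ L: no assignment then satisfies all the clues, so alpha ∉ L.

alpha: Y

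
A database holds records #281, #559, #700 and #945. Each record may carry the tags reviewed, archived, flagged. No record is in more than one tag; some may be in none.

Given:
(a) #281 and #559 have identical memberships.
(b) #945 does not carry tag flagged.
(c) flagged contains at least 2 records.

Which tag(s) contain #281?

#281: flagged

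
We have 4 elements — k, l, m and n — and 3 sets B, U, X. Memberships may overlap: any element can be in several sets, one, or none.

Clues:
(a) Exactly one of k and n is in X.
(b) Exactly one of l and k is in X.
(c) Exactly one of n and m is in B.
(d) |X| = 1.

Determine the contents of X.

X = {k}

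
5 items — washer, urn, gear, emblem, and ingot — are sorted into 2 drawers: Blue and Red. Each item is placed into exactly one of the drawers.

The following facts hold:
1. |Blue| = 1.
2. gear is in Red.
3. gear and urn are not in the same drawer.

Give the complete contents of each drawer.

Blue = {urn}; Red = {emblem, gear, ingot, washer}

From (2): gear ∈ Red.
(3): urn ∉ Red.
Only one drawer left: urn ∈ Blue.
(1): Blue already has 1, so the rest are out.
Only one drawer left: washer ∈ Red.
Only one drawer left: emblem ∈ Red.
Only one drawer left: ingot ∈ Red.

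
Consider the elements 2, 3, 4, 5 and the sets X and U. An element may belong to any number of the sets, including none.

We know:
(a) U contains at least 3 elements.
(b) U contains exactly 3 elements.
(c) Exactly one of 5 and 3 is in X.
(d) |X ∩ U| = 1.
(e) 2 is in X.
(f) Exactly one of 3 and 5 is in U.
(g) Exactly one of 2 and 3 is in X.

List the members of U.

U = {2, 3, 4}

From (e): 2 ∈ X.
(g) (exactly one): 3 ∉ X.
(c) (exactly one): 5 ∈ X.
Suppose 2 ∉ U: no assignment then satisfies all the clues, so 2 ∈ U.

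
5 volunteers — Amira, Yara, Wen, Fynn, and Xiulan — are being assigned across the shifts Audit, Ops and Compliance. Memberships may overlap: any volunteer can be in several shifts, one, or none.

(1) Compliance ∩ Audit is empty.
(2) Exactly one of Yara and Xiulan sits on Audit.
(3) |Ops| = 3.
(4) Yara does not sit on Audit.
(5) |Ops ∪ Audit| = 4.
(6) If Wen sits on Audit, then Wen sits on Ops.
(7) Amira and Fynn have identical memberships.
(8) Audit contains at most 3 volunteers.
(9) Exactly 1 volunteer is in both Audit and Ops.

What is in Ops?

Ops = {Amira, Fynn, Wen}

From (4): Yara ∉ Audit.
(2) (exactly one): Xiulan ∈ Audit.
(1) (disjoint): Xiulan ∉ Compliance.
Suppose Amira ∉ Ops: no assignment then satisfies all the clues, so Amira ∈ Ops.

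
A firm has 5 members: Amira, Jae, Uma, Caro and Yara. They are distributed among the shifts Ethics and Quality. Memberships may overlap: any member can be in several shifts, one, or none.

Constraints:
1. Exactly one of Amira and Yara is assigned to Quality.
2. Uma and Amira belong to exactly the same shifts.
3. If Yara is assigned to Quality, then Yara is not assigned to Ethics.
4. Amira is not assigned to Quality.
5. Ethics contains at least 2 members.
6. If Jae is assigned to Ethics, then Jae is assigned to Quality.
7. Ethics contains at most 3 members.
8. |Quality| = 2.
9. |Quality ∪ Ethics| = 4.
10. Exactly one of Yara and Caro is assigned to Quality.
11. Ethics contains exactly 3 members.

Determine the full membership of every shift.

Ethics = {Amira, Jae, Uma}; Quality = {Jae, Yara}

From (4): Amira ∉ Quality.
(1) (exactly one): Yara ∈ Quality.
(2): Uma matches Amira: Uma ∉ Quality.
(3): Yara ∉ Ethics.
(10) (exactly one): Caro ∉ Quality.
(8): only 2 candidates remain for Quality, so all are in.
Suppose Amira ∉ Ethics: no assignment then satisfies all the clues, so Amira ∈ Ethics.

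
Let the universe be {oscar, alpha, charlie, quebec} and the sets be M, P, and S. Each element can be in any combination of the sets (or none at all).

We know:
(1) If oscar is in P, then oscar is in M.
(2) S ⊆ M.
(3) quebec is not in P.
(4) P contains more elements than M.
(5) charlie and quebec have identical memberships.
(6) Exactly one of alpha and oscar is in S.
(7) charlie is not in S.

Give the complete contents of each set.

M = {oscar}; P = {alpha, oscar}; S = {oscar}

From (3): quebec ∉ P.
From (7): charlie ∉ S.
(5): charlie matches quebec: charlie ∉ P.
(5): quebec matches charlie: quebec ∉ S.
Suppose oscar ∉ M: no assignment then satisfies all the clues, so oscar ∈ M.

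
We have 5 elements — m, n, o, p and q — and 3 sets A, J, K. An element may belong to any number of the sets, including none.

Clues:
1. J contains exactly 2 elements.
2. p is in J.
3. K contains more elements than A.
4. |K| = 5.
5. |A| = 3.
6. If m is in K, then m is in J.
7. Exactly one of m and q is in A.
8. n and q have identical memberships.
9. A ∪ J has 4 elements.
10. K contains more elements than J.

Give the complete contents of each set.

A = {n, p, q}; J = {m, p}; K = {m, n, o, p, q}

From (2): p ∈ J.
(4): only 5 candidates remain for K, so all are in.
(6): m ∈ J.
(1): J already has 2, so the rest are out.
Suppose m ∈ A: no assignment then satisfies all the clues, so m ∉ A.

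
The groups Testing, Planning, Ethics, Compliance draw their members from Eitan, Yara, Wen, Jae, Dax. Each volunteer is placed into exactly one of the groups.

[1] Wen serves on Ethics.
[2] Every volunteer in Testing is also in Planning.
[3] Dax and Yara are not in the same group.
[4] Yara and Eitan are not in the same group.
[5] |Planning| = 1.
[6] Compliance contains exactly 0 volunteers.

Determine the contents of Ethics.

Ethics = {Dax, Eitan, Jae, Wen}

From (1): Wen ∈ Ethics.
(6): Compliance already has 0, so the rest are out.
Suppose Eitan ∉ Ethics: no assignment then satisfies all the clues, so Eitan ∈ Ethics.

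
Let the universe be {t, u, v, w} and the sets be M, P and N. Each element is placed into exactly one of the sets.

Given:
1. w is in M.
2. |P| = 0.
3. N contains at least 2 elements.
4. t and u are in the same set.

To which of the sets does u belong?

u: N

From (1): w ∈ M.
(2): P already has 0, so the rest are out.
Suppose u ∈ M: no assignment then satisfies all the clues, so u ∉ M.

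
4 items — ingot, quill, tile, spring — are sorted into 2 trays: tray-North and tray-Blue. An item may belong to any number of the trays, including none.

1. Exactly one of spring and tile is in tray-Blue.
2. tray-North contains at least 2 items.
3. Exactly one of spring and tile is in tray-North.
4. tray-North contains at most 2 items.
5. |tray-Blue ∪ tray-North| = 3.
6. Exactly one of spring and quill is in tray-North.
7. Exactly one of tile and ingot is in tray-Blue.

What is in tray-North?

tray-North = {ingot, spring}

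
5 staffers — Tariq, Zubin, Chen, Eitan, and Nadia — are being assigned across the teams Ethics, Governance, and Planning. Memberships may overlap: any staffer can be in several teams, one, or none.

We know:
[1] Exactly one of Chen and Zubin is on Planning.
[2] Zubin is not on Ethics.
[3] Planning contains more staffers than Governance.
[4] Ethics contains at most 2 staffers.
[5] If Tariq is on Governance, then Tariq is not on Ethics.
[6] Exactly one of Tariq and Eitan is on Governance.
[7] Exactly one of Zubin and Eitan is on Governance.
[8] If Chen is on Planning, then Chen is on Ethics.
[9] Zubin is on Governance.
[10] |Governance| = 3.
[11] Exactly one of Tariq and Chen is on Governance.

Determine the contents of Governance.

From (2): Zubin ∉ Ethics.
From (9): Zubin ∈ Governance.
(7) (exactly one): Eitan ∉ Governance.
(6) (exactly one): Tariq ∈ Governance.
(11) (exactly one): Chen ∉ Governance.
(5): Tariq ∉ Ethics.
(10): only 3 candidates remain for Governance, so all are in.

Governance = {Nadia, Tariq, Zubin}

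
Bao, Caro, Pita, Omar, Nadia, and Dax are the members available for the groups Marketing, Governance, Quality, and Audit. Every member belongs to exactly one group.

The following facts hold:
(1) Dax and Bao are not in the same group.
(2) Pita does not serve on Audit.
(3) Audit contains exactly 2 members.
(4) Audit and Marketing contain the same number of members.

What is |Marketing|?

2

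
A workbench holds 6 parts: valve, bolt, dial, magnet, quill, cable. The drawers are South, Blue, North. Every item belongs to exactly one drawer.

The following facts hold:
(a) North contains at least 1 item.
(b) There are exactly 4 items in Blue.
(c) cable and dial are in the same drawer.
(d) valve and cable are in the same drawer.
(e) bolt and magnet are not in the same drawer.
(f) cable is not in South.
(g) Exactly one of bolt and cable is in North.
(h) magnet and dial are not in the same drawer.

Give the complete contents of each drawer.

South = {magnet}; Blue = {cable, dial, quill, valve}; North = {bolt}

From (f): cable ∉ South.
(c): dial matches cable: dial ∉ South.
(d): valve matches cable: valve ∉ South.
Suppose valve ∉ Blue: no assignment then satisfies all the clues, so valve ∈ Blue.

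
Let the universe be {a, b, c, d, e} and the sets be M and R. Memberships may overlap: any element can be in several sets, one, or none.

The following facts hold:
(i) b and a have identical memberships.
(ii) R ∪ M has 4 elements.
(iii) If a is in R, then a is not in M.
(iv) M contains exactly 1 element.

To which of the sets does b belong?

b: R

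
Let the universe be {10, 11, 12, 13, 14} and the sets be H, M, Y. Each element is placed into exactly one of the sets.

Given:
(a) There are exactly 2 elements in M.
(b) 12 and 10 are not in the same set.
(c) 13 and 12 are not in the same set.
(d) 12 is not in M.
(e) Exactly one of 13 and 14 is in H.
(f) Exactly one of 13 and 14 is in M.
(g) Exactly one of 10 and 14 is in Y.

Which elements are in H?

H = {12, 14}

From (d): 12 ∉ M.
Suppose 10 ∈ H: no assignment then satisfies all the clues, so 10 ∉ H.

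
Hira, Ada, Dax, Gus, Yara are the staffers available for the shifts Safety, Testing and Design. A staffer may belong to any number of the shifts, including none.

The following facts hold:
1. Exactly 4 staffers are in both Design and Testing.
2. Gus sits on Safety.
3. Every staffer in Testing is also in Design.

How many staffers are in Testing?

4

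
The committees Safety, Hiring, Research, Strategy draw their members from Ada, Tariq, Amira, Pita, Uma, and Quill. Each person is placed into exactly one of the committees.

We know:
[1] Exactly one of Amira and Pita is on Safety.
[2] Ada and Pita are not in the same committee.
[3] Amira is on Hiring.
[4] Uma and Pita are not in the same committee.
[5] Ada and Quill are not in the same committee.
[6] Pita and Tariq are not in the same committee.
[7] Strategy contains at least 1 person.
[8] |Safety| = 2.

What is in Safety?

Safety = {Pita, Quill}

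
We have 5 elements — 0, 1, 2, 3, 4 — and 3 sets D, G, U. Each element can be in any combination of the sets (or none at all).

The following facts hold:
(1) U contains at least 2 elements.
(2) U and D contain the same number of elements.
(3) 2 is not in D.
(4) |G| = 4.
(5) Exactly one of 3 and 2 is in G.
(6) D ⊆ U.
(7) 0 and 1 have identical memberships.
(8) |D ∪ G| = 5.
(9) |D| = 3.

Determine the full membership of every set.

D = {0, 1, 3}; G = {0, 1, 2, 4}; U = {0, 1, 3}

From (3): 2 ∉ D.
Suppose 0 ∉ D: no assignment then satisfies all the clues, so 0 ∈ D.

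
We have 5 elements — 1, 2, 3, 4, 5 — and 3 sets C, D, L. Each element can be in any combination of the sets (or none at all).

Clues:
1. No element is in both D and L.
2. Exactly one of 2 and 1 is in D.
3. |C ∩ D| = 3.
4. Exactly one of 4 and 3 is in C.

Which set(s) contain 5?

5: C, D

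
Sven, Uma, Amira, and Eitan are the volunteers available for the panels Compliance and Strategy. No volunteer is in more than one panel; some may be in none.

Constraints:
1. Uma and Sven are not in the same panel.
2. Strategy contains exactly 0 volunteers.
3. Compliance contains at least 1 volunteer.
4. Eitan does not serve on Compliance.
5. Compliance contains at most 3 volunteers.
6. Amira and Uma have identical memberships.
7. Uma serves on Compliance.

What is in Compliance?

Compliance = {Amira, Uma}

From (4): Eitan ∉ Compliance.
From (7): Uma ∈ Compliance.
(1): Sven ∉ Compliance.
(2): Strategy already has 0, so the rest are out.
(6): Amira matches Uma: Amira ∈ Compliance.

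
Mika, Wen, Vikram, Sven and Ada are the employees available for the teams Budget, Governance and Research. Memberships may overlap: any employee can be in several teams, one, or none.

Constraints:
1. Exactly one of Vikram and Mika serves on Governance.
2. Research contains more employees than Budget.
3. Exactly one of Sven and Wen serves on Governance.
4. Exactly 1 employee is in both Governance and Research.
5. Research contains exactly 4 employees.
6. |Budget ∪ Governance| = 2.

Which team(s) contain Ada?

Ada: Research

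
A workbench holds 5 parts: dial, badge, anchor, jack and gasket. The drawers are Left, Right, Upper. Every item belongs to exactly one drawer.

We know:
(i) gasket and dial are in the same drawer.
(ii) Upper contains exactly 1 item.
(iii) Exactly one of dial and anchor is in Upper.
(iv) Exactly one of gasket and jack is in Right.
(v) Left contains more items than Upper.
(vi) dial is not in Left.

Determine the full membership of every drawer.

Left = {badge, jack}; Right = {dial, gasket}; Upper = {anchor}

From (vi): dial ∉ Left.
(i): gasket matches dial: gasket ∉ Left.
Suppose dial ∉ Right: no assignment then satisfies all the clues, so dial ∈ Right.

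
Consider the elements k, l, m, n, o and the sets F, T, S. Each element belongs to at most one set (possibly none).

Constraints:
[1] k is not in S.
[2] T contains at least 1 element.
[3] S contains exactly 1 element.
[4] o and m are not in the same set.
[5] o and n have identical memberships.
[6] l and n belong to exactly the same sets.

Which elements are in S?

S = {m}

From (1): k ∉ S.
Suppose l ∈ S: no assignment then satisfies all the clues, so l ∉ S.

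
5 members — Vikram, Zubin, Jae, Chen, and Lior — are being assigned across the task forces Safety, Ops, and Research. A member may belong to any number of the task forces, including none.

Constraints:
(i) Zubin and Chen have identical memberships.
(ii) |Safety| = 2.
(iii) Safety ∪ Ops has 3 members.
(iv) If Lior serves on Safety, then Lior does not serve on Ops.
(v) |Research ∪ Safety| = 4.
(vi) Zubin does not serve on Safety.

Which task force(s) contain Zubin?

Zubin: Research

From (vi): Zubin ∉ Safety.
(i): Chen matches Zubin: Chen ∉ Safety.
Suppose Zubin ∈ Ops: no assignment then satisfies all the clues, so Zubin ∉ Ops.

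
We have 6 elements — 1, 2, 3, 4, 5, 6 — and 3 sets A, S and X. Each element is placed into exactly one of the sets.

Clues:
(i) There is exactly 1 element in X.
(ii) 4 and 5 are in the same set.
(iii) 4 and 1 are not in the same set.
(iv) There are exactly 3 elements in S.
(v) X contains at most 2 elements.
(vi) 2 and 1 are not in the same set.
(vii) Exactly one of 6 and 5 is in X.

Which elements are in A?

A = {1, 3}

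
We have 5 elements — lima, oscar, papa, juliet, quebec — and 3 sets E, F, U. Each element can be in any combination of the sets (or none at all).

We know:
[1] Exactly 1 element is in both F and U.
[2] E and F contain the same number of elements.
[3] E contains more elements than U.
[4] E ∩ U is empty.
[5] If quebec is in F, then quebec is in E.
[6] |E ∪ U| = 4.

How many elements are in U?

1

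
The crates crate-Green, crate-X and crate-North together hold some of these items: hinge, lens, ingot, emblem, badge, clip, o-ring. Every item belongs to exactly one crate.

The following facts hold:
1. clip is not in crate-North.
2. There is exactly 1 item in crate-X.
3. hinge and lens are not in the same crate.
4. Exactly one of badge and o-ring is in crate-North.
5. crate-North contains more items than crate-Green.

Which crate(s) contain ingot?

From (1): clip ∉ crate-North.
Suppose ingot ∈ crate-Green: no assignment then satisfies all the clues, so ingot ∉ crate-Green.

ingot: crate-North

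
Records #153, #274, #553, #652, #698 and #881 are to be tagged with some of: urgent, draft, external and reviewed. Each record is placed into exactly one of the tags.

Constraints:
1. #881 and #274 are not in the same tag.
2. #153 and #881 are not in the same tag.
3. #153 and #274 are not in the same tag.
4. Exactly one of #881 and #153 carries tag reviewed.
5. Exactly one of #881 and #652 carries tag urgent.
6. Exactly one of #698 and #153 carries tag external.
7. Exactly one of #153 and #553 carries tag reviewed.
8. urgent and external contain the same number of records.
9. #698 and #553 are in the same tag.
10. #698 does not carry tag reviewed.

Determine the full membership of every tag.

urgent = {#274, #652}; draft = {#881}; external = {#553, #698}; reviewed = {#153}

From (10): #698 ∉ reviewed.
(9): #553 matches #698: #553 ∉ reviewed.
(7) (exactly one): #153 ∈ reviewed.
(2): #881 ∉ reviewed.
(3): #274 ∉ reviewed.
(6) (exactly one): #698 ∈ external.
(9): #553 matches #698: #553 ∉ urgent.
(9): #553 matches #698: #553 ∉ draft.
(9): #553 matches #698: #553 ∈ external.
Suppose #274 ∉ urgent: no assignment then satisfies all the clues, so #274 ∈ urgent.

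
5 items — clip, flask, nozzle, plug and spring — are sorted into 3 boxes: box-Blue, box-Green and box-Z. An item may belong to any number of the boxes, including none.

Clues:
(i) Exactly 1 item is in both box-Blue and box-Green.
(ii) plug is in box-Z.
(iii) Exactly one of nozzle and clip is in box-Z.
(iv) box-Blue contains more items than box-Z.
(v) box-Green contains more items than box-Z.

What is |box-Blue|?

3

From (ii): plug ∈ box-Z.
Suppose flask ∈ box-Z: no assignment then satisfies all the clues, so flask ∉ box-Z.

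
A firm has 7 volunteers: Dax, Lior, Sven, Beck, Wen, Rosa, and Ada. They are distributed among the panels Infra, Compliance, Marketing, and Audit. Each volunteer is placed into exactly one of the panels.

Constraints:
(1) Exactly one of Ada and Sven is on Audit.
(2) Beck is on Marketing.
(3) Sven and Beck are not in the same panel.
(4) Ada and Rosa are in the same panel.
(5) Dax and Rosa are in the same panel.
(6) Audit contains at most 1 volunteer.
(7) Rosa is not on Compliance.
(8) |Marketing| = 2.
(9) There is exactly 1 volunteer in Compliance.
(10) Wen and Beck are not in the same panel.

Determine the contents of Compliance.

Compliance = {Wen}

From (2): Beck ∈ Marketing.
From (7): Rosa ∉ Compliance.
(3): Sven ∉ Marketing.
(4): Ada matches Rosa: Ada ∉ Compliance.
(5): Dax matches Rosa: Dax ∉ Compliance.
(10): Wen ∉ Marketing.
Suppose Lior ∈ Compliance: no assignment then satisfies all the clues, so Lior ∉ Compliance.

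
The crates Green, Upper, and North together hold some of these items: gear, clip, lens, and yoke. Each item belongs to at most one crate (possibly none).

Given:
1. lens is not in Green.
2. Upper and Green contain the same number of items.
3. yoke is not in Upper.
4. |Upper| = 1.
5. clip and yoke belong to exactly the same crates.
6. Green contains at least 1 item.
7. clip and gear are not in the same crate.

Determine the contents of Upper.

Upper = {lens}

From (1): lens ∉ Green.
From (3): yoke ∉ Upper.
(5): clip matches yoke: clip ∉ Upper.
Suppose gear ∈ Upper: no assignment then satisfies all the clues, so gear ∉ Upper.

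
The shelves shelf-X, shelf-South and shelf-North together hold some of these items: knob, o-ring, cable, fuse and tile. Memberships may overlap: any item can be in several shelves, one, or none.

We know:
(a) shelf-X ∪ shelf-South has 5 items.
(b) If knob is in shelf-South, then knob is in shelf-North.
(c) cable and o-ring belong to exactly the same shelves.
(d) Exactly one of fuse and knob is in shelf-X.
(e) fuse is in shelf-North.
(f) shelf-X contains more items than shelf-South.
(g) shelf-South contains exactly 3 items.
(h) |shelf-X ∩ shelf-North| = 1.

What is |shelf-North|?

2

From (e): fuse ∈ shelf-North.
Suppose o-ring ∉ shelf-X: no assignment then satisfies all the clues, so o-ring ∈ shelf-X.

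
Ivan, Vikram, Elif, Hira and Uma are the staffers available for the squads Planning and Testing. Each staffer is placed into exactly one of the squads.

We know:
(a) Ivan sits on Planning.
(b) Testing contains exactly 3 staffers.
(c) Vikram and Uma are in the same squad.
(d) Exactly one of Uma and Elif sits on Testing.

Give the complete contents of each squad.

From (a): Ivan ∈ Planning.
Suppose Vikram ∈ Planning: no assignment then satisfies all the clues, so Vikram ∉ Planning.

Planning = {Elif, Ivan}; Testing = {Hira, Uma, Vikram}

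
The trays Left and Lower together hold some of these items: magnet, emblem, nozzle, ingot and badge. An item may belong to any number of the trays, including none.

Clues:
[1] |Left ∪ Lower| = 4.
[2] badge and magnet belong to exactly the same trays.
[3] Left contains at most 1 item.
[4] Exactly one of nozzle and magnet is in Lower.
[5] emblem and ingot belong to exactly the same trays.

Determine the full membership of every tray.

Left = {}; Lower = {badge, emblem, ingot, magnet}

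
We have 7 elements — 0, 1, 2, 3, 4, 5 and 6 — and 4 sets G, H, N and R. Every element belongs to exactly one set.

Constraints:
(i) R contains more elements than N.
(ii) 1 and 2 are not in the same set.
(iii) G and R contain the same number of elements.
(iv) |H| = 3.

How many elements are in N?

0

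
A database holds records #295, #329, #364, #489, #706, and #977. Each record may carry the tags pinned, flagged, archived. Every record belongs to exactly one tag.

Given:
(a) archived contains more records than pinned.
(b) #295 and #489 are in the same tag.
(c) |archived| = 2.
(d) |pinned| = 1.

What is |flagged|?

3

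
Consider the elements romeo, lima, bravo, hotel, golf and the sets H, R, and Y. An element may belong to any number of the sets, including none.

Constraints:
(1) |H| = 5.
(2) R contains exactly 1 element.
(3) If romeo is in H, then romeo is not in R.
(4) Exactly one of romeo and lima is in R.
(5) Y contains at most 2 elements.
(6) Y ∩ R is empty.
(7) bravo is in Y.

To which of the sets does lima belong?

lima: H, R

From (7): bravo ∈ Y.
(1): only 5 candidates remain for H, so all are in.
(3): romeo ∉ R.
(4) (exactly one): lima ∈ R.
(6) (disjoint): lima ∉ Y.
(6) (disjoint): bravo ∉ R.
(2): R already has 1, so the rest are out.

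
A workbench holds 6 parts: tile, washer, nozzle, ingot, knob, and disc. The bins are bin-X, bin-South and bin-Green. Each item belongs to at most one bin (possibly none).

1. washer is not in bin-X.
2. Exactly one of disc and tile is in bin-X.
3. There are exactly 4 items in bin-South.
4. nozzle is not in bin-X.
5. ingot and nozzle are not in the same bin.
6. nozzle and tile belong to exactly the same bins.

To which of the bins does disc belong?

From (1): washer ∉ bin-X.
From (4): nozzle ∉ bin-X.
(6): tile matches nozzle: tile ∉ bin-X.
(2) (exactly one): disc ∈ bin-X.

disc: bin-X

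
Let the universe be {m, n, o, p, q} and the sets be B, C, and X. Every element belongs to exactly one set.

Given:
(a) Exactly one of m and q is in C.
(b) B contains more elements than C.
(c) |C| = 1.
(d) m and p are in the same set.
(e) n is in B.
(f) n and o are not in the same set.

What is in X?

X = {o}

From (e): n ∈ B.
(f): o ∉ B.
Suppose m ∈ X: no assignment then satisfies all the clues, so m ∉ X.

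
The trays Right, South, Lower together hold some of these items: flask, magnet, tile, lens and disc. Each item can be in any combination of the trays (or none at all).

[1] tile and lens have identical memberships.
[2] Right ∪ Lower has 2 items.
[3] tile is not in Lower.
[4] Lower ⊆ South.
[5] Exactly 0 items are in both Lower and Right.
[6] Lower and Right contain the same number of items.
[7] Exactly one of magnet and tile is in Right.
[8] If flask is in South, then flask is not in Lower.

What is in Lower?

Lower = {disc}

From (3): tile ∉ Lower.
(1): lens matches tile: lens ∉ Lower.
Suppose flask ∈ Lower: no assignment then satisfies all the clues, so flask ∉ Lower.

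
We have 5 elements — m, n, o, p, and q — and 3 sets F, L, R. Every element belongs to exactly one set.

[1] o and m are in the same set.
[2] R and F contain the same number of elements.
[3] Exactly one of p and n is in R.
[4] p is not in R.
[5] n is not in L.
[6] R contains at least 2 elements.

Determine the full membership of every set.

From (4): p ∉ R.
From (5): n ∉ L.
(3) (exactly one): n ∈ R.
Suppose m ∉ F: no assignment then satisfies all the clues, so m ∈ F.

F = {m, o}; L = {p}; R = {n, q}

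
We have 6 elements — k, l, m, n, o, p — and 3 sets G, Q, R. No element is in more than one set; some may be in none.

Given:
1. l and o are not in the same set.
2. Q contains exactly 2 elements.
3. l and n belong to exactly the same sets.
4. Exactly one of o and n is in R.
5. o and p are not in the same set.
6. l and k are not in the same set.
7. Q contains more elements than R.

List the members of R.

R = {o}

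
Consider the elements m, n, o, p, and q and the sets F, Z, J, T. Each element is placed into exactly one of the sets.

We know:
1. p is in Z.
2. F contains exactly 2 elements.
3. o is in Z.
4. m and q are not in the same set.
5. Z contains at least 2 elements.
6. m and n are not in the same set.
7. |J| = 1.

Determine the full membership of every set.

F = {n, q}; Z = {o, p}; J = {m}; T = {}

From (1): p ∈ Z.
From (3): o ∈ Z.
Suppose m ∈ F: no assignment then satisfies all the clues, so m ∉ F.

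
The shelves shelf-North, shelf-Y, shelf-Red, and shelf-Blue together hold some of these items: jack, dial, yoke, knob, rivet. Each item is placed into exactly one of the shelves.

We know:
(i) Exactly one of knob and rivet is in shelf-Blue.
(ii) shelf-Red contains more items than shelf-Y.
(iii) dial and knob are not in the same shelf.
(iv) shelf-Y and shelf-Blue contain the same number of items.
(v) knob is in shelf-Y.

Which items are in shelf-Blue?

shelf-Blue = {rivet}

From (v): knob ∈ shelf-Y.
(i) (exactly one): rivet ∈ shelf-Blue.
(iii): dial ∉ shelf-Y.
Suppose jack ∈ shelf-Blue: no assignment then satisfies all the clues, so jack ∉ shelf-Blue.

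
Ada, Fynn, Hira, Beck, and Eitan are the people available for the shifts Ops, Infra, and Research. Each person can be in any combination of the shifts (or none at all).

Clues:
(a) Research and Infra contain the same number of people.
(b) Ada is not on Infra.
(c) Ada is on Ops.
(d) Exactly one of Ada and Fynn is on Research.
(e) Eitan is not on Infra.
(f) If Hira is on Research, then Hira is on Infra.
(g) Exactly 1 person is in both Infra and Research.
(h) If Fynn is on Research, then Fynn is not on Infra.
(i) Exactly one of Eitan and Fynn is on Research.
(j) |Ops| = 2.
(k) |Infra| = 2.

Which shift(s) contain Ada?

Ada: Ops

From (b): Ada ∉ Infra.
From (c): Ada ∈ Ops.
From (e): Eitan ∉ Infra.
Suppose Ada ∈ Research: no assignment then satisfies all the clues, so Ada ∉ Research.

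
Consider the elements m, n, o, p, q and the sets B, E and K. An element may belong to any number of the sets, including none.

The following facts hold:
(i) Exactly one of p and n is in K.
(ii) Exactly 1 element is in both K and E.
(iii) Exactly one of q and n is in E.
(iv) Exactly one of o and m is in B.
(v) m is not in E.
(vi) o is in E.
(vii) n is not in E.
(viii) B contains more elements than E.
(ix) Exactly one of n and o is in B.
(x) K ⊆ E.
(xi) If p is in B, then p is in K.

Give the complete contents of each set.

B = {m, n, p, q}; E = {o, p, q}; K = {p}

From (v): m ∉ E.
From (vi): o ∈ E.
From (vii): n ∉ E.
(iii) (exactly one): q ∈ E.
(x) contrapositive: m ∉ K.
(x) contrapositive: n ∉ K.
(i) (exactly one): p ∈ K.
(x) with p ∈ K: p ∈ E.
Suppose m ∉ B: no assignment then satisfies all the clues, so m ∈ B.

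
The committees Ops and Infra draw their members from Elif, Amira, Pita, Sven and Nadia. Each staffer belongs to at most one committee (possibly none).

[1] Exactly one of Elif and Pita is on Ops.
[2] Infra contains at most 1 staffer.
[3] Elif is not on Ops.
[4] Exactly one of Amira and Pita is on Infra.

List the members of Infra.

From (3): Elif ∉ Ops.
(1) (exactly one): Pita ∈ Ops.
(4) (exactly one): Amira ∈ Infra.
(2): Infra already has 1, so the rest are out.

Infra = {Amira}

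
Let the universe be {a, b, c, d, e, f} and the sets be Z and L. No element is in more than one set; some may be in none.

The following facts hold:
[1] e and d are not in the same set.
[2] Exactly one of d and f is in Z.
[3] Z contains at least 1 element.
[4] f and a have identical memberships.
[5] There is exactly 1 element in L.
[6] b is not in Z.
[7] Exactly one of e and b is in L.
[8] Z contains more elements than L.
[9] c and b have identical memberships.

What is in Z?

Z = {a, f}

From (6): b ∉ Z.
(9): c matches b: c ∉ Z.
Suppose a ∉ Z: no assignment then satisfies all the clues, so a ∈ Z.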